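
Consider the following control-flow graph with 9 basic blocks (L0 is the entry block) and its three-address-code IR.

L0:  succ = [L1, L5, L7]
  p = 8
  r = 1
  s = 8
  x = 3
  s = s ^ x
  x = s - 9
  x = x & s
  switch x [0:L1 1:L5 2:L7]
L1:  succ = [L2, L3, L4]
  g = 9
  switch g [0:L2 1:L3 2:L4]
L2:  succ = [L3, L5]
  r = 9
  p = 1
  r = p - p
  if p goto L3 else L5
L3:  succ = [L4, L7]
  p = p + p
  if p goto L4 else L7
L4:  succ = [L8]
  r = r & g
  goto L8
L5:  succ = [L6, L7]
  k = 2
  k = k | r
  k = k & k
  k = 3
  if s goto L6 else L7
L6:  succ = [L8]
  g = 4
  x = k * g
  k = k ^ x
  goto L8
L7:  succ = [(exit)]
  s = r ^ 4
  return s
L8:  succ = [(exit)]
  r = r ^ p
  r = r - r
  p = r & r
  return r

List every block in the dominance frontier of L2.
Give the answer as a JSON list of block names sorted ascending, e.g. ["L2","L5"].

Answer: ["L3", "L5"]

Analysis:
idom tree: L1←L0 L2←L1 L3←L1 L4←L1 L5←L0 L6←L5 L7←L0 L8←L0
Dom∩ at merges:
  L3: preds {L1,L2}: {L0,L1} ∩ {L0,L1,L2} = {L0,L1}; idom=L1
  L4: preds {L1,L3}: {L0,L1} ∩ {L0,L1,L3} = {L0,L1}; idom=L1
  L5: preds {L0,L2}: {L0} ∩ {L0,L1,L2} = {L0}; idom=L0
  L7: preds {L0,L3,L5}: {L0} ∩ {L0,L1,L3} ∩ {L0,L5} = {L0}; idom=L0
  L8: preds {L4,L6}: {L0,L1,L4} ∩ {L0,L5,L6} = {L0}; idom=L0

Frontier:
  L3←L1: walk · to L1
  L3←L2: walk L2 to L1
  L4←L1: walk · to L1
  L4←L3: walk L3 to L1
  L5←L0: walk · to L0
  L5←L2: walk L2→L1 to L0
  L7←L0: walk · to L0
  L7←L3: walk L3→L1 to L0
  L7←L5: walk L5 to L0
  L8←L4: walk L4→L1 to L0
  L8←L6: walk L6→L5 to L0
  L0 → ∅
  L1 → {L5,L7,L8}
  L2 → {L3,L5}
  L3 → {L4,L7}
  L4 → {L8}
  L5 → {L7,L8}
  L6 → {L8}
  L7 → ∅
  L8 → ∅

DF(L2) = ["L3", "L5"]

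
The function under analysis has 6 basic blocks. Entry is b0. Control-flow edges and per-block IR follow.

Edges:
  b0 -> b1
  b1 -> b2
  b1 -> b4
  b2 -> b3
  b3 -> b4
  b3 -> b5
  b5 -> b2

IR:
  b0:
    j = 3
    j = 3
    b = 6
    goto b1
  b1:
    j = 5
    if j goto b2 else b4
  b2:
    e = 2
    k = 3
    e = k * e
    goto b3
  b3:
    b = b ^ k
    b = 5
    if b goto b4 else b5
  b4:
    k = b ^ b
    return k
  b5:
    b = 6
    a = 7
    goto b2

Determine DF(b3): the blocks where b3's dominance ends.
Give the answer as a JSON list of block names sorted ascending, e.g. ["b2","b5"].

Answer: ["b2", "b4"]

Derivation:
idom tree: b1←b0 b2←b1 b3←b2 b4←b1 b5←b3
Join-block Dom:
  b2: preds {b1,b5}: {b0,b1} ∩ {b0,b1,b2,b3,b5} = {b0,b1}; idom=b1
  b4: preds {b1,b3}: {b0,b1} ∩ {b0,b1,b2,b3} = {b0,b1}; idom=b1

DF derivation:
  join b2 pred b1: · stop@b1
  join b2 pred b5: b5→b3→b2 stop@b1
  join b4 pred b1: · stop@b1
  join b4 pred b3: b3→b2 stop@b1
  b0: DF=∅
  b1: DF=∅
  b2: DF={b2,b4}
  b3: DF={b2,b4}
  b4: DF=∅
  b5: DF={b2}

DF(b3) = ["b2", "b4"]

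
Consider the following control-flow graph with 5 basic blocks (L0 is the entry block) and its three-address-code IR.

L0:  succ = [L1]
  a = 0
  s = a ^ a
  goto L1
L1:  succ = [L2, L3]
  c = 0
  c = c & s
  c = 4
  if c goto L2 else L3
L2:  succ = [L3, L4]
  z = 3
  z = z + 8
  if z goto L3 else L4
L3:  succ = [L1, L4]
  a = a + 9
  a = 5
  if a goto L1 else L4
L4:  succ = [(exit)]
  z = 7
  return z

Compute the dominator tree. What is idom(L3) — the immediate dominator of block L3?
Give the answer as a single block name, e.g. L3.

idom tree: L1←L0 L2←L1 L3←L1 L4←L1
Dom at joins:
  L1: preds {L0,L3}: {L0} ∩ {L0,L1,L3} = {L0}; idom=L0
  L3: preds {L1,L2}: {L0,L1} ∩ {L0,L1,L2} = {L0,L1}; idom=L1
  L4: preds {L2,L3}: {L0,L1,L2} ∩ {L0,L1,L3} = {L0,L1}; idom=L1

idom(L3) = L1

Answer: L1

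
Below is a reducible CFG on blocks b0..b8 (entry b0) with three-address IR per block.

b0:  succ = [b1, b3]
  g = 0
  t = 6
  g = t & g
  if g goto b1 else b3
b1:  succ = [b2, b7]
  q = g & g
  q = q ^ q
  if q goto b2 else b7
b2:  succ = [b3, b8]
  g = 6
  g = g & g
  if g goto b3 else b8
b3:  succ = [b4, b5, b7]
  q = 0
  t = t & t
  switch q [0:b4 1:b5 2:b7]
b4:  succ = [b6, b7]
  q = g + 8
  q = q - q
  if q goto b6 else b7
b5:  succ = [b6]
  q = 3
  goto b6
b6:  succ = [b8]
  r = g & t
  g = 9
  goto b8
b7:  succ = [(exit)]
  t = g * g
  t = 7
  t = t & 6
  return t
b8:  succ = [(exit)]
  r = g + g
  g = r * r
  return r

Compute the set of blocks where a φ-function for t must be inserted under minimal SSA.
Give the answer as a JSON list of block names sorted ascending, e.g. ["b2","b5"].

idom tree: b1←b0 b2←b1 b3←b0 b4←b3 b5←b3 b6←b3 b7←b0 b8←b0
Dom at joins:
  b3: preds {b0,b2}: {b0} ∩ {b0,b1,b2} = {b0}; idom=b0
  b6: preds {b4,b5}: {b0,b3,b4} ∩ {b0,b3,b5} = {b0,b3}; idom=b3
  b7: preds {b1,b3,b4}: {b0,b1} ∩ {b0,b3} ∩ {b0,b3,b4} = {b0}; idom=b0
  b8: preds {b2,b6}: {b0,b1,b2} ∩ {b0,b3,b6} = {b0}; idom=b0

DF derivation:
  b3←b0: walk · to b0
  b3←b2: walk b2→b1 to b0
  b6←b4: walk b4 to b3
  b6←b5: walk b5 to b3
  b7←b1: walk b1 to b0
  b7←b3: walk b3 to b0
  b7←b4: walk b4→b3 to b0
  b8←b2: walk b2→b1 to b0
  b8←b6: walk b6→b3 to b0
  DF(b0)=∅
  DF(b1)={b3,b7,b8}
  DF(b2)={b3,b8}
  DF(b3)={b7,b8}
  DF(b4)={b6,b7}
  DF(b5)={b6}
  DF(b6)={b8}
  DF(b7)=∅
  DF(b8)=∅

φ for t: defs {b0,b3,b7}
  DF⁺ = {b7,b8}

Answer: ["b7", "b8"]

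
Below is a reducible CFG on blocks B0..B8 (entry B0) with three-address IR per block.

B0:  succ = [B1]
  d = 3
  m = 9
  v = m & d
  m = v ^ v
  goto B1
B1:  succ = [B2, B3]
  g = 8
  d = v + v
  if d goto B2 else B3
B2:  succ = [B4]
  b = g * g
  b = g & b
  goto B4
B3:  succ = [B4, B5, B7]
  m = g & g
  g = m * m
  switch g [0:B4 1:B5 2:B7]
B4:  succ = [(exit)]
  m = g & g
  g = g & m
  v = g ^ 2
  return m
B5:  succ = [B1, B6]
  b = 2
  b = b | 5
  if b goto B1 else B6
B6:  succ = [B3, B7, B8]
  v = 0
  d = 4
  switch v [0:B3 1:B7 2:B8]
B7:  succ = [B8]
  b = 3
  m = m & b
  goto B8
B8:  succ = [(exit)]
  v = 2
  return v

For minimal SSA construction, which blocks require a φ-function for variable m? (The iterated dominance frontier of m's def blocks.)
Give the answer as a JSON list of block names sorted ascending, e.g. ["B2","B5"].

Answer: ["B1", "B3", "B4", "B8"]

Working:
idom tree: B1←B0 B2←B1 B3←B1 B4←B1 B5←B3 B6←B5 B7←B3 B8←B3
Dom∩ at merges:
  B1: preds {B0,B5}: {B0} ∩ {B0,B1,B3,B5} = {B0}; idom=B0
  B3: preds {B1,B6}: {B0,B1} ∩ {B0,B1,B3,B5,B6} = {B0,B1}; idom=B1
  B4: preds {B2,B3}: {B0,B1,B2} ∩ {B0,B1,B3} = {B0,B1}; idom=B1
  B7: preds {B3,B6}: {B0,B1,B3} ∩ {B0,B1,B3,B5,B6} = {B0,B1,B3}; idom=B3
  B8: preds {B6,B7}: {B0,B1,B3,B5,B6} ∩ {B0,B1,B3,B7} = {B0,B1,B3}; idom=B3

Frontier:
  B1←B0: walk · to B0
  B1←B5: walk B5→B3→B1 to B0
  B3←B1: walk · to B1
  B3←B6: walk B6→B5→B3 to B1
  B4←B2: walk B2 to B1
  B4←B3: walk B3 to B1
  B7←B3: walk · to B3
  B7←B6: walk B6→B5 to B3
  B8←B6: walk B6→B5 to B3
  B8←B7: walk B7 to B3
  B0: DF=∅
  B1: DF={B1}
  B2: DF={B4}
  B3: DF={B1,B3,B4}
  B4: DF=∅
  B5: DF={B1,B3,B7,B8}
  B6: DF={B3,B7,B8}
  B7: DF={B8}
  B8: DF=∅

φ for m: defs {B0,B3,B4,B7}
  DF⁺ = {B1,B3,B4,B8}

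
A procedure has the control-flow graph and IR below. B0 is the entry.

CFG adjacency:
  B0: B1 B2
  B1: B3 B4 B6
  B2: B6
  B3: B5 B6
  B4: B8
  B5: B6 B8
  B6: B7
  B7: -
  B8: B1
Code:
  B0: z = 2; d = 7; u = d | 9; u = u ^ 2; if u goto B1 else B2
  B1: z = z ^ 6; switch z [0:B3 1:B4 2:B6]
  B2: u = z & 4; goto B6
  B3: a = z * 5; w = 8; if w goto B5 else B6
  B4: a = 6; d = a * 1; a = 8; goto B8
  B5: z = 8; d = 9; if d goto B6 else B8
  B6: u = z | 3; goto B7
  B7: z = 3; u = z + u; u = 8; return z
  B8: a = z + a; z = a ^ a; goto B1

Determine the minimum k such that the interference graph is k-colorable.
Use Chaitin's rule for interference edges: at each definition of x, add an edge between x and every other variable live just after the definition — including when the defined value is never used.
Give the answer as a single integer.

Answer: 3

Working:
Per-block:
  B0 def {d,u,z} use ∅
  B1 def {z} use {z}
  B2 def {u} use {z}
  B3 def {a,w} use {z}
  B4 def {a,d} use ∅
  B5 def {d,z} use ∅
  B6 def {u} use {z}
  B7 def {u,z} use {u}
  B8 def {a,z} use {a,z}

Liveness:
  B0 li=∅ lo={z}
  B1 li={z} lo={z}
  B2 li={z} lo={z}
  B3 li={z} lo={a,z}
  B4 li={z} lo={a,z}
  B5 li={a} lo={a,z}
  B6 li={z} lo={u}
  B7 li={u} lo=∅
  B8 li={a,z} lo={z}

Conflict graph:
  a↔{d,w,z}
  d↔{a,z}
  u↔{z}
  w↔{a,z}
  z↔{a,d,u,w}

Chromatic number:
  {a,d,z} pairwise interfere (3-clique) ⇒ χ ≥ 3
  assign a→R1 d→R2 u→R1 w→R2 z→R0 — no edge inside a register ⇒ χ ≤ 3
  χ = 3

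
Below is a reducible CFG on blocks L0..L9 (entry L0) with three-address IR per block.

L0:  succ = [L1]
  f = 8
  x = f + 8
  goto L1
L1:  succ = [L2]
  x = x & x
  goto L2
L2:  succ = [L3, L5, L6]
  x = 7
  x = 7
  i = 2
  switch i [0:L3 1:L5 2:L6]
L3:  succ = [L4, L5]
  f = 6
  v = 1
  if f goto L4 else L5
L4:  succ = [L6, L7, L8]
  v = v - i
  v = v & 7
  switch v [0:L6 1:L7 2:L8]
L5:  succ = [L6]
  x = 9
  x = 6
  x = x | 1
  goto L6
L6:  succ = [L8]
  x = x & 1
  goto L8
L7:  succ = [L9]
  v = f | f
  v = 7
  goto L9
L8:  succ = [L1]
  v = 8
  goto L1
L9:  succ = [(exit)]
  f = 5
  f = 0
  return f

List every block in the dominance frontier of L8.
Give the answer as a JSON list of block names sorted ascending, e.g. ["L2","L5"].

idom tree: L1←L0 L2←L1 L3←L2 L4←L3 L5←L2 L6←L2 L7←L4 L8←L2 L9←L7
Dom at joins:
  L1: preds {L0,L8}: {L0} ∩ {L0,L1,L2,L8} = {L0}; idom=L0
  L5: preds {L2,L3}: {L0,L1,L2} ∩ {L0,L1,L2,L3} = {L0,L1,L2}; idom=L2
  L6: preds {L2,L4,L5}: {L0,L1,L2} ∩ {L0,L1,L2,L3,L4} ∩ {L0,L1,L2,L5} = {L0,L1,L2}; idom=L2
  L8: preds {L4,L6}: {L0,L1,L2,L3,L4} ∩ {L0,L1,L2,L6} = {L0,L1,L2}; idom=L2

DF walk-up:
  join L1 pred L0: · stop@L0
  join L1 pred L8: L8→L2→L1 stop@L0
  join L5 pred L2: · stop@L2
  join L5 pred L3: L3 stop@L2
  join L6 pred L2: · stop@L2
  join L6 pred L4: L4→L3 stop@L2
  join L6 pred L5: L5 stop@L2
  join L8 pred L4: L4→L3 stop@L2
  join L8 pred L6: L6 stop@L2
  DF(L0)=∅
  DF(L1)={L1}
  DF(L2)={L1}
  DF(L3)={L5,L6,L8}
  DF(L4)={L6,L8}
  DF(L5)={L6}
  DF(L6)={L8}
  DF(L7)=∅
  DF(L8)={L1}
  DF(L9)=∅

DF(L8) = ["L1"]

Answer: ["L1"]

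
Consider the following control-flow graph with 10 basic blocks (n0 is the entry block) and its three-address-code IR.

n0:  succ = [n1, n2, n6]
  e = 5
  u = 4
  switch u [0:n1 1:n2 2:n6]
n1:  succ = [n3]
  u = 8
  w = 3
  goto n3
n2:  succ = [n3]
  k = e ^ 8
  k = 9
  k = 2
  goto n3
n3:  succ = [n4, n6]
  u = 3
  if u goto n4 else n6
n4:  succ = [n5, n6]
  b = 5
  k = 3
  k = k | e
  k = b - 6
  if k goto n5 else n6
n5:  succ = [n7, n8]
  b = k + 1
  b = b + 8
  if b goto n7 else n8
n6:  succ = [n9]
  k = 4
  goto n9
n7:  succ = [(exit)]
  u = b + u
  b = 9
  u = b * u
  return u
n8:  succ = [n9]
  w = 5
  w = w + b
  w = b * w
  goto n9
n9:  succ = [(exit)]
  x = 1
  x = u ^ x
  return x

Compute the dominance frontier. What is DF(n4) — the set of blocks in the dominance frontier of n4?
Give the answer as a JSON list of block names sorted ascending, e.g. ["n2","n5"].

Answer: ["n6", "n9"]

Derivation:
idom tree: n1←n0 n2←n0 n3←n0 n4←n3 n5←n4 n6←n0 n7←n5 n8←n5 n9←n0
Dom at joins:
  n3: preds {n1,n2}: {n0,n1} ∩ {n0,n2} = {n0}; idom=n0
  n6: preds {n0,n3,n4}: {n0} ∩ {n0,n3} ∩ {n0,n3,n4} = {n0}; idom=n0
  n9: preds {n6,n8}: {n0,n6} ∩ {n0,n3,n4,n5,n8} = {n0}; idom=n0

Frontier:
  join n3 pred n1: n1 stop@n0
  join n3 pred n2: n2 stop@n0
  join n6 pred n0: · stop@n0
  join n6 pred n3: n3 stop@n0
  join n6 pred n4: n4→n3 stop@n0
  join n9 pred n6: n6 stop@n0
  join n9 pred n8: n8→n5→n4→n3 stop@n0
  n0: DF=∅
  n1: DF={n3}
  n2: DF={n3}
  n3: DF={n6,n9}
  n4: DF={n6,n9}
  n5: DF={n9}
  n6: DF={n9}
  n7: DF=∅
  n8: DF={n9}
  n9: DF=∅

DF(n4) = ["n6", "n9"]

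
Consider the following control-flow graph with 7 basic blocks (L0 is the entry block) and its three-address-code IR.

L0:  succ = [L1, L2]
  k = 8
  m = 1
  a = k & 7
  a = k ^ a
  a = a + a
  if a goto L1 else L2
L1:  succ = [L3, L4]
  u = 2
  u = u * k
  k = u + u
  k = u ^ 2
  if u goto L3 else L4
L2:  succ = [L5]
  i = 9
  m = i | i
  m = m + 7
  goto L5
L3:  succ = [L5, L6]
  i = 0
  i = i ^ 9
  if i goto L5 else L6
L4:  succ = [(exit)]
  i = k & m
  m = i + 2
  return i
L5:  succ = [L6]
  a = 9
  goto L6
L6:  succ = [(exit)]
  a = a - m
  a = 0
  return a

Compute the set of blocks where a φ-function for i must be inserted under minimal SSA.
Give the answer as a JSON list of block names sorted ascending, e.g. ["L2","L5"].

Answer: ["L5", "L6"]

Analysis:
idom tree: L1←L0 L2←L0 L3←L1 L4←L1 L5←L0 L6←L0
Dom∩ at merges:
  L5: preds {L2,L3}: {L0,L2} ∩ {L0,L1,L3} = {L0}; idom=L0
  L6: preds {L3,L5}: {L0,L1,L3} ∩ {L0,L5} = {L0}; idom=L0

Frontier:
  join L5 pred L2: L2 stop@L0
  join L5 pred L3: L3→L1 stop@L0
  join L6 pred L3: L3→L1 stop@L0
  join L6 pred L5: L5 stop@L0
  L0: DF=∅
  L1: DF={L5,L6}
  L2: DF={L5}
  L3: DF={L5,L6}
  L4: DF=∅
  L5: DF={L6}
  L6: DF=∅

φ for i: defs {L2,L3,L4}
  DF⁺ = {L5,L6}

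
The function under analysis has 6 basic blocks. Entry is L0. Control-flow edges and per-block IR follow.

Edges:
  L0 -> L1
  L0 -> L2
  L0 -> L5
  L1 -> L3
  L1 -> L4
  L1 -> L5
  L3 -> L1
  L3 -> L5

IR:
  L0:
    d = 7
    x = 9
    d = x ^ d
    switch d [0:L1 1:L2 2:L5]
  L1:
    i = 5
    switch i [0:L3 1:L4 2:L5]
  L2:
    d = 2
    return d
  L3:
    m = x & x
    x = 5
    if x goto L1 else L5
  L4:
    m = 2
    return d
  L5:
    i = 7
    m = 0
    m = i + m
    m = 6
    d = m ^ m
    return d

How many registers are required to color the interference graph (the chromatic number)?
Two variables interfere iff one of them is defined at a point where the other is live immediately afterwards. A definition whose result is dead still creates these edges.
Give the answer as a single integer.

Answer: 3

Analysis:
def/use:
  L0: {d,x} / ∅
  L1: {i} / ∅
  L2: {d} / ∅
  L3: {m,x} / {x}
  L4: {m} / {d}
  L5: {d,i,m} / ∅

Backward fixpoint:
  live L0: ∅→{d,x}
  live L1: {d,x}→{d,x}
  live L2: ∅→∅
  live L3: {d,x}→{d,x}
  live L4: {d}→∅
  live L5: ∅→∅

Interference:
  d — {i,m,x}
  i — {d,m,x}
  m — {d,i}
  x — {d,i}

Chromatic number:
  clique {d,i,m} ⇒ need ≥ 3
  3-colouring: R0={d}  R1={i}  R2={m,x}
  χ = 3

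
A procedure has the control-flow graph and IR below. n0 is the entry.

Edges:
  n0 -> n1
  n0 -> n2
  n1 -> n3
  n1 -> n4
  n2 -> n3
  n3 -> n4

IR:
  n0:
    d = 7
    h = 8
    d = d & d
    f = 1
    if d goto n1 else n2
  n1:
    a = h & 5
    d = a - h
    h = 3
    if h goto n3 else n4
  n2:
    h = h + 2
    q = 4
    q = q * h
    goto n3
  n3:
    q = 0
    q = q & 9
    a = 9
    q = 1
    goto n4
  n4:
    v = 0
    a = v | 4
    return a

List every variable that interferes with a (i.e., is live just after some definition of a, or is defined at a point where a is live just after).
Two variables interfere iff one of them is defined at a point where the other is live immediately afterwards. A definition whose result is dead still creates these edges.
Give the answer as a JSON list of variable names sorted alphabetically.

Block summaries:
  n0 def {d,f,h} use ∅
  n1 def {a,d,h} use {h}
  n2 def {h,q} use {h}
  n3 def {a,q} use ∅
  n4 def {a,v} use ∅

Liveness:
  live n0: ∅→{h}
  live n1: {h}→∅
  live n2: {h}→∅
  live n3: ∅→∅
  live n4: ∅→∅

Interference:
  a: {h}
  d: {f,h}
  f: {d,h}
  h: {a,d,f,q}
  q: {h}
  v: ∅

N(a) = ["h"]

Answer: ["h"]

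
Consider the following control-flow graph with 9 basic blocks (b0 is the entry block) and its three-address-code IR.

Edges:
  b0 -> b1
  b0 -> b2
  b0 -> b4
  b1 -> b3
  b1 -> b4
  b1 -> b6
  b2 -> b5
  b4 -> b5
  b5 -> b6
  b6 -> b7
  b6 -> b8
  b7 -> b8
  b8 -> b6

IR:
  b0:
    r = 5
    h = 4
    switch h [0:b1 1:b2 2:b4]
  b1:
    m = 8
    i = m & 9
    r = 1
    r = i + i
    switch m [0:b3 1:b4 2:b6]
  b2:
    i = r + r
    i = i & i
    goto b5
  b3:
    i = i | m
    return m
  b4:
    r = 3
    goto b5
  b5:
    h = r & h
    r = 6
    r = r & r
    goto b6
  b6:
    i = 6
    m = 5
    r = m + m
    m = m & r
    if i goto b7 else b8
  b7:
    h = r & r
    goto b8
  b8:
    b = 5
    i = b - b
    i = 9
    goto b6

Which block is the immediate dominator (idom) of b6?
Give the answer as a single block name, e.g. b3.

Answer: b0

Working:
idom tree: b1←b0 b2←b0 b3←b1 b4←b0 b5←b0 b6←b0 b7←b6 b8←b6
Dom∩ at merges:
  b4: preds {b0,b1}: {b0} ∩ {b0,b1} = {b0}; idom=b0
  b5: preds {b2,b4}: {b0,b2} ∩ {b0,b4} = {b0}; idom=b0
  b6: preds {b1,b5,b8}: {b0,b1} ∩ {b0,b5} ∩ {b0,b6,b8} = {b0}; idom=b0
  b8: preds {b6,b7}: {b0,b6} ∩ {b0,b6,b7} = {b0,b6}; idom=b6

idom(b6) = b0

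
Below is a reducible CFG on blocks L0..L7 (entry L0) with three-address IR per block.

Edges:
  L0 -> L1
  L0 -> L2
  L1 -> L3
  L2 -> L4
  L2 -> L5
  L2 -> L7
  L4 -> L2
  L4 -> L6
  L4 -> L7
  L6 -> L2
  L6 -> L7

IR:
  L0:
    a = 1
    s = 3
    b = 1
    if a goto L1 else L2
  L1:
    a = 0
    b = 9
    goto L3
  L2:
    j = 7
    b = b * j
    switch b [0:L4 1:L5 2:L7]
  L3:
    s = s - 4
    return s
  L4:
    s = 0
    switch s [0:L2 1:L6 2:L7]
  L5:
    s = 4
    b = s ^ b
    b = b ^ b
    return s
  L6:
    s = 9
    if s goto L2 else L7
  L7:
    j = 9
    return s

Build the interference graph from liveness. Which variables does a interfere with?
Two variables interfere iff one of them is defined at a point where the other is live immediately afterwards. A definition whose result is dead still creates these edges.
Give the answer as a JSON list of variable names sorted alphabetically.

Answer: ["b", "s"]

Derivation:
def/use:
  L0 def {a,b,s} use ∅
  L1 def {a,b} use ∅
  L2 def {b,j} use {b}
  L3 def {s} use {s}
  L4 def {s} use ∅
  L5 def {b,s} use {b}
  L6 def {s} use ∅
  L7 def {j} use {s}

Liveness:
  L0 li=∅ lo={b,s}
  L1 li={s} lo={s}
  L2 li={b,s} lo={b,s}
  L3 li={s} lo=∅
  L4 li={b} lo={b,s}
  L5 li={b} lo=∅
  L6 li={b} lo={b,s}
  L7 li={s} lo=∅

Conflict graph:
  a: {b,s}
  b: {a,j,s}
  j: {b,s}
  s: {a,b,j}

N(a) = ["b", "s"]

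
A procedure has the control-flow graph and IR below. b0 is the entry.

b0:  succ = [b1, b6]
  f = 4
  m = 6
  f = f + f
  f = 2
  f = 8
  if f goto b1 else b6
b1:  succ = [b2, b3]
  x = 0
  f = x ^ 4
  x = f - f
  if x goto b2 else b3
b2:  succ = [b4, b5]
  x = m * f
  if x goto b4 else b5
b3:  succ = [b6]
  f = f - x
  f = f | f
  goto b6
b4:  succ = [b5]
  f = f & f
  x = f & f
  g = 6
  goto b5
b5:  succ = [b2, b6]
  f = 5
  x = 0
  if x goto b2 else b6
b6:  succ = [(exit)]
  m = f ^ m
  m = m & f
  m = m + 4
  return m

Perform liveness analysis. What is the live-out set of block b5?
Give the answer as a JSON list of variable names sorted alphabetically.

Answer: ["f", "m"]

Working:
Per-block:
  b0: def={f,m} ue=∅
  b1: def={f,x} ue=∅
  b2: def={x} ue={f,m}
  b3: def={f} ue={f,x}
  b4: def={f,g,x} ue={f}
  b5: def={f,x} ue=∅
  b6: def={m} ue={f,m}

Liveness:
  live b0: ∅→{f,m}
  live b1: {m}→{f,m,x}
  live b2: {f,m}→{f,m}
  live b3: {f,m,x}→{f,m}
  live b4: {f,m}→{m}
  live b5: {m}→{f,m}
  live b6: {f,m}→∅

live-out(b5) = ["f", "m"]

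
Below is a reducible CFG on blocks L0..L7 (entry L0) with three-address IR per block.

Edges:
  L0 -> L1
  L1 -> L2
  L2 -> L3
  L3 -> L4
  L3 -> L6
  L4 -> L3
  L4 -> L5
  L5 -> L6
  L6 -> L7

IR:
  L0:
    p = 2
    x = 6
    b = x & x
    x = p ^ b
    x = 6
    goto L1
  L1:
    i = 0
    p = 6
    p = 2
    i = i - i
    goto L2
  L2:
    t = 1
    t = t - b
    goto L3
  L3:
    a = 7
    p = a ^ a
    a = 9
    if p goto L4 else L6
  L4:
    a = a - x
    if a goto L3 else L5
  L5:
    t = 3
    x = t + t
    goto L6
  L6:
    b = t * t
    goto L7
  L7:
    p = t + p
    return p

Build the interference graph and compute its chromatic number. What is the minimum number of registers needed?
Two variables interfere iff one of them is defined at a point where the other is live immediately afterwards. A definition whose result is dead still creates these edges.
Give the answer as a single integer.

Per-block:
  L0 def {b,p,x} use ∅
  L1 def {i,p} use ∅
  L2 def {t} use {b}
  L3 def {a,p} use ∅
  L4 def {a} use {a,x}
  L5 def {t,x} use ∅
  L6 def {b} use {t}
  L7 def {p} use {p,t}

Backward fixpoint:
  L0 li=∅ lo={b,x}
  L1 li={b,x} lo={b,x}
  L2 li={b,x} lo={t,x}
  L3 li={t,x} lo={a,p,t,x}
  L4 li={a,p,t,x} lo={p,t,x}
  L5 li={p} lo={p,t}
  L6 li={p,t} lo={p,t}
  L7 li={p,t} lo=∅

Interference:
  a — {p,t,x}
  b — {i,p,t,x}
  i — {b,p,x}
  p — {a,b,i,t,x}
  t — {a,b,p,x}
  x — {a,b,i,p,t}

Registers:
  lower bound: {a,p,t,x} mutually conflict ⇒ χ ≥ 4
  assign a→R2 b→R2 i→R3 p→R0 t→R3 x→R1 — no edge inside a register ⇒ χ ≤ 4
  χ = 4

Answer: 4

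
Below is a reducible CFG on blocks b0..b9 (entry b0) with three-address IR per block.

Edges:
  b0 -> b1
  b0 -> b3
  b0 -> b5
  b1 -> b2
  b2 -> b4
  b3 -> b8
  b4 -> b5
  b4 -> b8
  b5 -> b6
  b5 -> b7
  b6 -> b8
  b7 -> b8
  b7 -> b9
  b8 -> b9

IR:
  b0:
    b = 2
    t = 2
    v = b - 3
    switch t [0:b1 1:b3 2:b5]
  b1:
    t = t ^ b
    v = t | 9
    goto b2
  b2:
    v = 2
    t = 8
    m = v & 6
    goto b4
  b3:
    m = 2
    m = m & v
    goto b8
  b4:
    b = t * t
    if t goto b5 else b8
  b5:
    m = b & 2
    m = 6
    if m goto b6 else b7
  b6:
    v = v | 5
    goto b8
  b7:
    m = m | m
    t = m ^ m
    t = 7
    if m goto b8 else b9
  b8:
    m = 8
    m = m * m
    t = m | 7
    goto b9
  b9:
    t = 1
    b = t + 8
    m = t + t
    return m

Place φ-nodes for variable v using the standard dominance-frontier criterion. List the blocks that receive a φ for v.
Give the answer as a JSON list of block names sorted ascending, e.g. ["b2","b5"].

idom tree: b1←b0 b2←b1 b3←b0 b4←b2 b5←b0 b6←b5 b7←b5 b8←b0 b9←b0
Join-block Dom:
  b5: preds {b0,b4}: {b0} ∩ {b0,b1,b2,b4} = {b0}; idom=b0
  b8: preds {b3,b4,b6,b7}: {b0,b3} ∩ {b0,b1,b2,b4} ∩ {b0,b5,b6} ∩ {b0,b5,b7} = {b0}; idom=b0
  b9: preds {b7,b8}: {b0,b5,b7} ∩ {b0,b8} = {b0}; idom=b0

Frontier:
  join b5 pred b0: · stop@b0
  join b5 pred b4: b4→b2→b1 stop@b0
  join b8 pred b3: b3 stop@b0
  join b8 pred b4: b4→b2→b1 stop@b0
  join b8 pred b6: b6→b5 stop@b0
  join b8 pred b7: b7→b5 stop@b0
  join b9 pred b7: b7→b5 stop@b0
  join b9 pred b8: b8 stop@b0
  b0 → ∅
  b1 → {b5,b8}
  b2 → {b5,b8}
  b3 → {b8}
  b4 → {b5,b8}
  b5 → {b8,b9}
  b6 → {b8}
  b7 → {b8,b9}
  b8 → {b9}
  b9 → ∅

φ for v: defs {b0,b1,b2,b6}
  DF⁺ = {b5,b8,b9}

Answer: ["b5", "b8", "b9"]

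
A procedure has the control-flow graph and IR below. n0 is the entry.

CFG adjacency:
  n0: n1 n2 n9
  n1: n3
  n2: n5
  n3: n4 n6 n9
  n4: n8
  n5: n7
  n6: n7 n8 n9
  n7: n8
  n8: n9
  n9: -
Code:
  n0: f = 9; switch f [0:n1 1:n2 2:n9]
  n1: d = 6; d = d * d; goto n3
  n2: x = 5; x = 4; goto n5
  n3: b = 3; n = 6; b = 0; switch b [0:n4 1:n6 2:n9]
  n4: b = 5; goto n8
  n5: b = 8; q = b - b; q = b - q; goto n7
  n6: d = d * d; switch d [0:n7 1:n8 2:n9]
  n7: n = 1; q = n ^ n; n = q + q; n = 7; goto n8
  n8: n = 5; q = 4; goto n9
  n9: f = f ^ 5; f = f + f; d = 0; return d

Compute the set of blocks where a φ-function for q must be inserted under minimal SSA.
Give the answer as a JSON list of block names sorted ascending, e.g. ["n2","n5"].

Answer: ["n7", "n8", "n9"]

Working:
idom tree: n1←n0 n2←n0 n3←n1 n4←n3 n5←n2 n6←n3 n7←n0 n8←n0 n9←n0
Join-block Dom:
  n7: preds {n5,n6}: {n0,n2,n5} ∩ {n0,n1,n3,n6} = {n0}; idom=n0
  n8: preds {n4,n6,n7}: {n0,n1,n3,n4} ∩ {n0,n1,n3,n6} ∩ {n0,n7} = {n0}; idom=n0
  n9: preds {n0,n3,n6,n8}: {n0} ∩ {n0,n1,n3} ∩ {n0,n1,n3,n6} ∩ {n0,n8} = {n0}; idom=n0

DF derivation:
  join n7 pred n5: n5→n2 stop@n0
  join n7 pred n6: n6→n3→n1 stop@n0
  join n8 pred n4: n4→n3→n1 stop@n0
  join n8 pred n6: n6→n3→n1 stop@n0
  join n8 pred n7: n7 stop@n0
  join n9 pred n0: · stop@n0
  join n9 pred n3: n3→n1 stop@n0
  join n9 pred n6: n6→n3→n1 stop@n0
  join n9 pred n8: n8 stop@n0
  DF(n0)=∅
  DF(n1)={n7,n8,n9}
  DF(n2)={n7}
  DF(n3)={n7,n8,n9}
  DF(n4)={n8}
  DF(n5)={n7}
  DF(n6)={n7,n8,n9}
  DF(n7)={n8}
  DF(n8)={n9}
  DF(n9)=∅

φ for q: defs {n5,n7,n8}
  DF⁺ = {n7,n8,n9}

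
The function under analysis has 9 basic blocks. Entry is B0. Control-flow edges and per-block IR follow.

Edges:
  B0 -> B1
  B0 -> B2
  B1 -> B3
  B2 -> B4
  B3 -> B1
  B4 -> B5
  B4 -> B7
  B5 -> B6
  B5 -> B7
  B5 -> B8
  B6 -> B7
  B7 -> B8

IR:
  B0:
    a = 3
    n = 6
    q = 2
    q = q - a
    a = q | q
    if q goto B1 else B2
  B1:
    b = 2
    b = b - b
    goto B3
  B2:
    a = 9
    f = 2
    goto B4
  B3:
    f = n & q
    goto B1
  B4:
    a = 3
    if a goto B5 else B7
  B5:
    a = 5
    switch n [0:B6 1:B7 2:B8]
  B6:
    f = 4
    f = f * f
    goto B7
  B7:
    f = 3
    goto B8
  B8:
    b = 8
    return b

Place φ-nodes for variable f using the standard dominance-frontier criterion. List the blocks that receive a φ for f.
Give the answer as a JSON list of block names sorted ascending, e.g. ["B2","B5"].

Answer: ["B1", "B7", "B8"]

Analysis:
idom tree: B1←B0 B2←B0 B3←B1 B4←B2 B5←B4 B6←B5 B7←B4 B8←B4
Dom at joins:
  B1: preds {B0,B3}: {B0} ∩ {B0,B1,B3} = {B0}; idom=B0
  B7: preds {B4,B5,B6}: {B0,B2,B4} ∩ {B0,B2,B4,B5} ∩ {B0,B2,B4,B5,B6} = {B0,B2,B4}; idom=B4
  B8: preds {B5,B7}: {B0,B2,B4,B5} ∩ {B0,B2,B4,B7} = {B0,B2,B4}; idom=B4

DF walk-up:
  join B1 pred B0: · stop@B0
  join B1 pred B3: B3→B1 stop@B0
  join B7 pred B4: · stop@B4
  join B7 pred B5: B5 stop@B4
  join B7 pred B6: B6→B5 stop@B4
  join B8 pred B5: B5 stop@B4
  join B8 pred B7: B7 stop@B4
  B0: DF=∅
  B1: DF={B1}
  B2: DF=∅
  B3: DF={B1}
  B4: DF=∅
  B5: DF={B7,B8}
  B6: DF={B7}
  B7: DF={B8}
  B8: DF=∅

φ for f: defs {B2,B3,B6,B7}
  DF⁺ = {B1,B7,B8}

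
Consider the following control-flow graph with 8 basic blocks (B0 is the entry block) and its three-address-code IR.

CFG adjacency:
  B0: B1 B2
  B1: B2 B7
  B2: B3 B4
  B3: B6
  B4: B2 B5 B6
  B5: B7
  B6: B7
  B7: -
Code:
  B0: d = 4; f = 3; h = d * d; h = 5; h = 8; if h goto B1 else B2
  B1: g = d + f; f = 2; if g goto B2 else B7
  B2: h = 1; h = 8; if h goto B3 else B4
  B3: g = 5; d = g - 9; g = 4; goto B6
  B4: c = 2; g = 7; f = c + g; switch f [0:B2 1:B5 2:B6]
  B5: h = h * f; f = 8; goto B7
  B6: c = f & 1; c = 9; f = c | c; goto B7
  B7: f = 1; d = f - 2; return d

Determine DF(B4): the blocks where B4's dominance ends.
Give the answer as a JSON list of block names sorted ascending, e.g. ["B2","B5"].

idom tree: B1←B0 B2←B0 B3←B2 B4←B2 B5←B4 B6←B2 B7←B0
Dom at joins:
  B2: preds {B0,B1,B4}: {B0} ∩ {B0,B1} ∩ {B0,B2,B4} = {B0}; idom=B0
  B6: preds {B3,B4}: {B0,B2,B3} ∩ {B0,B2,B4} = {B0,B2}; idom=B2
  B7: preds {B1,B5,B6}: {B0,B1} ∩ {B0,B2,B4,B5} ∩ {B0,B2,B6} = {B0}; idom=B0

Frontier:
  join B2 pred B0: · stop@B0
  join B2 pred B1: B1 stop@B0
  join B2 pred B4: B4→B2 stop@B0
  join B6 pred B3: B3 stop@B2
  join B6 pred B4: B4 stop@B2
  join B7 pred B1: B1 stop@B0
  join B7 pred B5: B5→B4→B2 stop@B0
  join B7 pred B6: B6→B2 stop@B0
  DF(B0)=∅
  DF(B1)={B2,B7}
  DF(B2)={B2,B7}
  DF(B3)={B6}
  DF(B4)={B2,B6,B7}
  DF(B5)={B7}
  DF(B6)={B7}
  DF(B7)=∅

DF(B4) = ["B2", "B6", "B7"]

Answer: ["B2", "B6", "B7"]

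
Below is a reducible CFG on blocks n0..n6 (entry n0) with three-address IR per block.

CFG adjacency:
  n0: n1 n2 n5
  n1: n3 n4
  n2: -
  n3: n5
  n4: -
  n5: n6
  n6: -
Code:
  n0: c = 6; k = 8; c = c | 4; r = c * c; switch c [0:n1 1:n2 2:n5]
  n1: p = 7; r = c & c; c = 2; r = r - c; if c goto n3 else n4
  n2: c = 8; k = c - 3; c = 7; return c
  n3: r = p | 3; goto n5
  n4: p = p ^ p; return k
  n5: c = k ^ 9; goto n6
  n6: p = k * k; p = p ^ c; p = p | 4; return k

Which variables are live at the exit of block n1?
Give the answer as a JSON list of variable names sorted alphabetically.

Per-block:
  n0 def {c,k,r} use ∅
  n1 def {c,p,r} use {c}
  n2 def {c,k} use ∅
  n3 def {r} use {p}
  n4 def {p} use {k,p}
  n5 def {c} use {k}
  n6 def {p} use {c,k}

Liveness:
  n0 li=∅ lo={c,k}
  n1 li={c,k} lo={k,p}
  n2 li=∅ lo=∅
  n3 li={k,p} lo={k}
  n4 li={k,p} lo=∅
  n5 li={k} lo={c,k}
  n6 li={c,k} lo=∅

live-out(n1) = ["k", "p"]

Answer: ["k", "p"]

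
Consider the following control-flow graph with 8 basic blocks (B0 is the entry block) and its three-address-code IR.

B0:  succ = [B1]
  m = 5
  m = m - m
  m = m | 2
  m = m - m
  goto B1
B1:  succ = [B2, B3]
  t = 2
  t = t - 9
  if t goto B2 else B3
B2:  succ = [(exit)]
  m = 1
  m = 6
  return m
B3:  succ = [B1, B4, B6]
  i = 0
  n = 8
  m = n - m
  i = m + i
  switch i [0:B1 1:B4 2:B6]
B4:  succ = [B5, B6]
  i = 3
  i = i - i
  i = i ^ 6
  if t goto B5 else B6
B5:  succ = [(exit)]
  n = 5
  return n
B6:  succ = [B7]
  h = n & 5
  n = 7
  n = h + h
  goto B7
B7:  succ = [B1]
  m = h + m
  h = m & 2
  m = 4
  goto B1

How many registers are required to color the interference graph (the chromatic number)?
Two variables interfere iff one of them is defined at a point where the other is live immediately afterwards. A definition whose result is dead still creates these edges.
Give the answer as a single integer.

Block summaries:
  B0: {m} / ∅
  B1: {t} / ∅
  B2: {m} / ∅
  B3: {i,m,n} / {m}
  B4: {i} / {t}
  B5: {n} / ∅
  B6: {h,n} / {n}
  B7: {h,m} / {h,m}

Backward fixpoint:
  live B0: ∅→{m}
  live B1: {m}→{m,t}
  live B2: ∅→∅
  live B3: {m,t}→{m,n,t}
  live B4: {m,n,t}→{m,n}
  live B5: ∅→∅
  live B6: {m,n}→{h,m}
  live B7: {h,m}→{m}

Conflict graph:
  h: {m,n}
  i: {m,n,t}
  m: {h,i,n,t}
  n: {h,i,m,t}
  t: {i,m,n}

Chromatic number:
  {i,m,n,t} pairwise interfere (4-clique) ⇒ χ ≥ 4
  assign h→r2 i→r2 m→r0 n→r1 t→r3 — no edge inside a register ⇒ χ ≤ 4
  χ = 4

Answer: 4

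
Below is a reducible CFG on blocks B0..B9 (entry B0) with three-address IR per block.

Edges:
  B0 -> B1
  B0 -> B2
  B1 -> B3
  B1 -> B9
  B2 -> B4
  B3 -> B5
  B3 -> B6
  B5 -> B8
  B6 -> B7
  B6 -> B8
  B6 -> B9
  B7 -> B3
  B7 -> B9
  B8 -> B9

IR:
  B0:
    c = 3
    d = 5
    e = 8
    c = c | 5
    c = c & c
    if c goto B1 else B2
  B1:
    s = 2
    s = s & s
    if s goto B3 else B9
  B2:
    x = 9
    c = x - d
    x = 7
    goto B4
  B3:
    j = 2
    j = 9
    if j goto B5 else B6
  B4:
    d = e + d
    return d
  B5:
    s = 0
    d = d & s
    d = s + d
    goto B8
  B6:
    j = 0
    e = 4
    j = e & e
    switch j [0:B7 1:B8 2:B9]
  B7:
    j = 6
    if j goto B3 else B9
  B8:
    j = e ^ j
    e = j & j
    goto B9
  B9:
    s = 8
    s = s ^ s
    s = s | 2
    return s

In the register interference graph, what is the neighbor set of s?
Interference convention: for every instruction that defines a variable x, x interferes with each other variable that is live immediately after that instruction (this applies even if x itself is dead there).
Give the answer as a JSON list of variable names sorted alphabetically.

Block summaries:
  B0: def={c,d,e} ue=∅
  B1: def={s} ue=∅
  B2: def={c,x} ue={d}
  B3: def={j} ue=∅
  B4: def={d} ue={d,e}
  B5: def={d,s} ue={d}
  B6: def={e,j} ue=∅
  B7: def={j} ue=∅
  B8: def={e,j} ue={e,j}
  B9: def={s} ue=∅

Backward fixpoint:
  B0 li=∅ lo={d,e}
  B1 li={d,e} lo={d,e}
  B2 li={d,e} lo={d,e}
  B3 li={d,e} lo={d,e,j}
  B4 li={d,e} lo=∅
  B5 li={d,e,j} lo={e,j}
  B6 li={d} lo={d,e,j}
  B7 li={d,e} lo={d,e}
  B8 li={e,j} lo=∅
  B9 li=∅ lo=∅

Interference:
  c: {d,e}
  d: {c,e,j,s,x}
  e: {c,d,j,s,x}
  j: {d,e,s}
  s: {d,e,j}
  x: {d,e}

N(s) = ["d", "e", "j"]

Answer: ["d", "e", "j"]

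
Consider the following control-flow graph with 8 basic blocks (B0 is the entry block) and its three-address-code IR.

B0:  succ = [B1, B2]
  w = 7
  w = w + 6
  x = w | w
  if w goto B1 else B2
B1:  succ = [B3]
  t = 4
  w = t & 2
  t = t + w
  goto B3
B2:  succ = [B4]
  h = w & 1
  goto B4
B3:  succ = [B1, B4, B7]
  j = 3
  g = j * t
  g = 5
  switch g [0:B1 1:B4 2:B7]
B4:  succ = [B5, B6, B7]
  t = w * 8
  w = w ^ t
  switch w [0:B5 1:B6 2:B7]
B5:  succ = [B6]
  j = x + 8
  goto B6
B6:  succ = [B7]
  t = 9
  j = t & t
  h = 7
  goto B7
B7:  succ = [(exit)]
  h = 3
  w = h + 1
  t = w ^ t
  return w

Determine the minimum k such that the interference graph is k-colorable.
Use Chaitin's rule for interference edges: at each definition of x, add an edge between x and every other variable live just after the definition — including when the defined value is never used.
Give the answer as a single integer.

Answer: 4

Derivation:
Block summaries:
  B0: def={w,x} ue=∅
  B1: def={t,w} ue=∅
  B2: def={h} ue={w}
  B3: def={g,j} ue={t}
  B4: def={t,w} ue={w}
  B5: def={j} ue={x}
  B6: def={h,j,t} ue=∅
  B7: def={h,t,w} ue={t}

Backward fixpoint:
  B0: in=∅ out={w,x}
  B1: in={x} out={t,w,x}
  B2: in={w,x} out={w,x}
  B3: in={t,w,x} out={t,w,x}
  B4: in={w,x} out={t,x}
  B5: in={x} out=∅
  B6: in=∅ out={t}
  B7: in={t} out=∅

Interference:
  g↔{t,w,x}
  h↔{t,w,x}
  j↔{t,w,x}
  t↔{g,h,j,w,x}
  w↔{g,h,j,t,x}
  x↔{g,h,j,t,w}

Chromatic number:
  {g,t,w,x} pairwise interfere (4-clique) ⇒ χ ≥ 4
  assign g→c3 h→c3 j→c3 t→c0 w→c1 x→c2 — no edge inside a register ⇒ χ ≤ 4
  χ = 4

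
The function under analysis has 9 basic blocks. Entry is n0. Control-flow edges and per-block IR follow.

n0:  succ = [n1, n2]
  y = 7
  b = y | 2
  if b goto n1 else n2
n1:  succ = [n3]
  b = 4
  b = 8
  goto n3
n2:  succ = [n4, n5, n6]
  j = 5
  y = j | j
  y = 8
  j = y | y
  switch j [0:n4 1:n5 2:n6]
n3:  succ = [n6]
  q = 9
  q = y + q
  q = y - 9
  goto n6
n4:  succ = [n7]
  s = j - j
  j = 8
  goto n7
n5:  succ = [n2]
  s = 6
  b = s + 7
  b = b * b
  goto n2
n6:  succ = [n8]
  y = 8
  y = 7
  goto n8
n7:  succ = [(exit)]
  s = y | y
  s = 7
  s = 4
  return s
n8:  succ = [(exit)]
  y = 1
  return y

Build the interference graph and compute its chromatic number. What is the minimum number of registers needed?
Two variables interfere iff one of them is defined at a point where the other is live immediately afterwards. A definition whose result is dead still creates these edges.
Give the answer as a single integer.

Answer: 2

Analysis:
Per-block:
  n0: def={b,y} ue=∅
  n1: def={b} ue=∅
  n2: def={j,y} ue=∅
  n3: def={q} ue={y}
  n4: def={j,s} ue={j}
  n5: def={b,s} ue=∅
  n6: def={y} ue=∅
  n7: def={s} ue={y}
  n8: def={y} ue=∅

Backward fixpoint:
  live n0: ∅→{y}
  live n1: {y}→{y}
  live n2: ∅→{j,y}
  live n3: {y}→∅
  live n4: {j,y}→{y}
  live n5: ∅→∅
  live n6: ∅→∅
  live n7: {y}→∅
  live n8: ∅→∅

Conflict graph:
  b↔{y}
  j↔{y}
  q↔{y}
  s↔{y}
  y↔{b,j,q,s}

Chromatic number:
  lower bound: {b,y} mutually conflict ⇒ χ ≥ 2
  assign b→r1 j→r1 q→r1 s→r1 y→r0 — no edge inside a register ⇒ χ ≤ 2
  χ = 2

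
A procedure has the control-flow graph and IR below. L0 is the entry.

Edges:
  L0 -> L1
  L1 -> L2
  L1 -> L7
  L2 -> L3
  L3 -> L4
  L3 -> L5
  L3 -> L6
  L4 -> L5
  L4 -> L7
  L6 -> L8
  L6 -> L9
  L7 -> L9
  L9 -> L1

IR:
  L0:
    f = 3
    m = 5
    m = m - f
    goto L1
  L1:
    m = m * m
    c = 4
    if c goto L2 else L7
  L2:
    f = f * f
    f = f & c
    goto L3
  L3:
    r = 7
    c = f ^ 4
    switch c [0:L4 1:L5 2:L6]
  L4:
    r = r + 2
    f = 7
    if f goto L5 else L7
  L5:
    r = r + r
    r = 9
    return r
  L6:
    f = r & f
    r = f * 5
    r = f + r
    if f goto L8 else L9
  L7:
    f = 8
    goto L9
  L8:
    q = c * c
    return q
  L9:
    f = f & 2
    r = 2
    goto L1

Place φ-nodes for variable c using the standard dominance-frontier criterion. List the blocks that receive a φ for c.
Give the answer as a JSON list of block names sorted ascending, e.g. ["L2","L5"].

Answer: ["L1", "L7", "L9"]

Working:
idom tree: L1←L0 L2←L1 L3←L2 L4←L3 L5←L3 L6←L3 L7←L1 L8←L6 L9←L1
Dom∩ at merges:
  L1: preds {L0,L9}: {L0} ∩ {L0,L1,L9} = {L0}; idom=L0
  L5: preds {L3,L4}: {L0,L1,L2,L3} ∩ {L0,L1,L2,L3,L4} = {L0,L1,L2,L3}; idom=L3
  L7: preds {L1,L4}: {L0,L1} ∩ {L0,L1,L2,L3,L4} = {L0,L1}; idom=L1
  L9: preds {L6,L7}: {L0,L1,L2,L3,L6} ∩ {L0,L1,L7} = {L0,L1}; idom=L1

DF derivation:
  join L1 pred L0: · stop@L0
  join L1 pred L9: L9→L1 stop@L0
  join L5 pred L3: · stop@L3
  join L5 pred L4: L4 stop@L3
  join L7 pred L1: · stop@L1
  join L7 pred L4: L4→L3→L2 stop@L1
  join L9 pred L6: L6→L3→L2 stop@L1
  join L9 pred L7: L7 stop@L1
  L0 → ∅
  L1 → {L1}
  L2 → {L7,L9}
  L3 → {L7,L9}
  L4 → {L5,L7}
  L5 → ∅
  L6 → {L9}
  L7 → {L9}
  L8 → ∅
  L9 → {L1}

φ for c: defs {L1,L3}
  DF⁺ = {L1,L7,L9}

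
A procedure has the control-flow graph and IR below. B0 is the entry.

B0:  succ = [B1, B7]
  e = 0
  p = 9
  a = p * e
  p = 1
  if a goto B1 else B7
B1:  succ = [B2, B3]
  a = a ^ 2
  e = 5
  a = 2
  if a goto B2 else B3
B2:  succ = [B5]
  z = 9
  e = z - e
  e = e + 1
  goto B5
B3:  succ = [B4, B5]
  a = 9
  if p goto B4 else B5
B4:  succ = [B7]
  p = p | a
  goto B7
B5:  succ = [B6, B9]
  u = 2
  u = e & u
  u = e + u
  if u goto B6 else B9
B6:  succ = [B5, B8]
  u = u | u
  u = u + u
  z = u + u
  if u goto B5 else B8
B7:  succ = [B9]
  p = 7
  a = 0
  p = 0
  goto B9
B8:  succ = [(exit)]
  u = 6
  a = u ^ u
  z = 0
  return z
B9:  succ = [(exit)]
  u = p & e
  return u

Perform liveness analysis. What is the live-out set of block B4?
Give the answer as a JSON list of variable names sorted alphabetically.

Block summaries:
  B0 def {a,e,p} use ∅
  B1 def {a,e} use {a}
  B2 def {e,z} use {e}
  B3 def {a} use {p}
  B4 def {p} use {a,p}
  B5 def {u} use {e}
  B6 def {u,z} use {u}
  B7 def {a,p} use ∅
  B8 def {a,u,z} use ∅
  B9 def {u} use {e,p}

Liveness:
  B0 li=∅ lo={a,e,p}
  B1 li={a,p} lo={e,p}
  B2 li={e,p} lo={e,p}
  B3 li={e,p} lo={a,e,p}
  B4 li={a,e,p} lo={e}
  B5 li={e,p} lo={e,p,u}
  B6 li={e,p,u} lo={e,p}
  B7 li={e} lo={e,p}
  B8 li=∅ lo=∅
  B9 li={e,p} lo=∅

live-out(B4) = ["e"]

Answer: ["e"]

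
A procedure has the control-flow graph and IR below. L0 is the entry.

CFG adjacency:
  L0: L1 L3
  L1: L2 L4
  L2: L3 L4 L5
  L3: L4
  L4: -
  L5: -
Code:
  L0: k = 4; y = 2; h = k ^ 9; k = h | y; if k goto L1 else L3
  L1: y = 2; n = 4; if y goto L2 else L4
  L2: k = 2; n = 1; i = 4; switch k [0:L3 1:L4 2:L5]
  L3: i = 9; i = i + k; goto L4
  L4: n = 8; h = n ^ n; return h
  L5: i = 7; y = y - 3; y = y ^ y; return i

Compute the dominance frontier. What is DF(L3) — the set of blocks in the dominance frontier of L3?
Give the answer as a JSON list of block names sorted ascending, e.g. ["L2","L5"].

Answer: ["L4"]

Analysis:
idom tree: L1←L0 L2←L1 L3←L0 L4←L0 L5←L2
Dom at joins:
  L3: preds {L0,L2}: {L0} ∩ {L0,L1,L2} = {L0}; idom=L0
  L4: preds {L1,L2,L3}: {L0,L1} ∩ {L0,L1,L2} ∩ {L0,L3} = {L0}; idom=L0

DF walk-up:
  L3←L0: walk · to L0
  L3←L2: walk L2→L1 to L0
  L4←L1: walk L1 to L0
  L4←L2: walk L2→L1 to L0
  L4←L3: walk L3 to L0
  DF(L0)=∅
  DF(L1)={L3,L4}
  DF(L2)={L3,L4}
  DF(L3)={L4}
  DF(L4)=∅
  DF(L5)=∅

DF(L3) = ["L4"]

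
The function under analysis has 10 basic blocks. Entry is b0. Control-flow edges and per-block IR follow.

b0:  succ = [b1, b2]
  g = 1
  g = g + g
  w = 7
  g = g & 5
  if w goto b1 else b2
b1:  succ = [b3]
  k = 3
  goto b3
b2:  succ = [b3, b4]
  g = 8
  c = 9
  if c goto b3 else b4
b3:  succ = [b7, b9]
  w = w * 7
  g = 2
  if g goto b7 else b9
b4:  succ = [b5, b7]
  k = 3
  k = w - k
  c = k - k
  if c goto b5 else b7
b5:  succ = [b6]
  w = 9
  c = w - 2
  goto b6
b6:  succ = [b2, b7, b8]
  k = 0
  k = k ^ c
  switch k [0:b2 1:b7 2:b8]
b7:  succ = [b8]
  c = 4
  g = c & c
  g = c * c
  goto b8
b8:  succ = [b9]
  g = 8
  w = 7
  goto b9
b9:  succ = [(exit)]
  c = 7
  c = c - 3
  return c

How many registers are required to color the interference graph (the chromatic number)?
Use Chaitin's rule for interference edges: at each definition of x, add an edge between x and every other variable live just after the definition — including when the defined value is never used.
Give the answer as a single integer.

Block summaries:
  b0 def {g,w} use ∅
  b1 def {k} use ∅
  b2 def {c,g} use ∅
  b3 def {g,w} use {w}
  b4 def {c,k} use {w}
  b5 def {c,w} use ∅
  b6 def {k} use {c}
  b7 def {c,g} use ∅
  b8 def {g,w} use ∅
  b9 def {c} use ∅

Liveness:
  b0 li=∅ lo={w}
  b1 li={w} lo={w}
  b2 li={w} lo={w}
  b3 li={w} lo=∅
  b4 li={w} lo=∅
  b5 li=∅ lo={c,w}
  b6 li={c,w} lo={w}
  b7 li=∅ lo=∅
  b8 li=∅ lo=∅
  b9 li=∅ lo=∅

Conflict graph:
  c: {g,k,w}
  g: {c,w}
  k: {c,w}
  w: {c,g,k}

Colouring:
  {c,g,w} pairwise interfere (3-clique) ⇒ χ ≥ 3
  assign c→r0 g→r2 k→r2 w→r1 — no edge inside a register ⇒ χ ≤ 3
  χ = 3

Answer: 3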